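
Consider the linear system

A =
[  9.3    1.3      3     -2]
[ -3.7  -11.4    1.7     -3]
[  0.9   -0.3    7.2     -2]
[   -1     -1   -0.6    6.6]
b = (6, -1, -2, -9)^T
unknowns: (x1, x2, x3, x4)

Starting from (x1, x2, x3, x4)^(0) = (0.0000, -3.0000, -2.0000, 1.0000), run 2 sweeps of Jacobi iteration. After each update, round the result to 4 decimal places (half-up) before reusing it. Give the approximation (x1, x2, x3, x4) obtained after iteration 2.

(0.3216, -0.0293, -1.0937, -1.1552)

Iteration 1:
  x1 = (6 - (1.3)·-3.0000 - (3)·-2.0000 - (-2)·1.0000) / (9.3) = 1.9247
  x2 = (-1 - (-3.7)·0.0000 - (1.7)·-2.0000 - (-3)·1.0000) / (-11.4) = -0.4737
  x3 = (-2 - (0.9)·0.0000 - (-0.3)·-3.0000 - (-2)·1.0000) / (7.2) = -0.1250
  x4 = (-9 - (-1)·0.0000 - (-1)·-3.0000 - (-0.6)·-2.0000) / (6.6) = -2.0000
Iteration 2:
  x1 = (6 - (1.3)·-0.4737 - (3)·-0.1250 - (-2)·-2.0000) / (9.3) = 0.3216
  x2 = (-1 - (-3.7)·1.9247 - (1.7)·-0.1250 - (-3)·-2.0000) / (-11.4) = -0.0293
  x3 = (-2 - (0.9)·1.9247 - (-0.3)·-0.4737 - (-2)·-2.0000) / (7.2) = -1.0937
  x4 = (-9 - (-1)·1.9247 - (-1)·-0.4737 - (-0.6)·-0.1250) / (6.6) = -1.1552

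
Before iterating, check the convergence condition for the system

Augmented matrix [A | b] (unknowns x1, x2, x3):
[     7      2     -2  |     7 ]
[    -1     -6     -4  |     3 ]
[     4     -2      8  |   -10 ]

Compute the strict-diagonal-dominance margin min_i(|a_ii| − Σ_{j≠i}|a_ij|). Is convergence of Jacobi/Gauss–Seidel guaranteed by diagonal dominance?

1

row 1: |7| − (2+2) = 3
row 2: |-6| − (1+4) = 1
row 3: |8| − (4+2) = 2
minimum over rows = 1 → strictly diagonally dominant (convergence guaranteed)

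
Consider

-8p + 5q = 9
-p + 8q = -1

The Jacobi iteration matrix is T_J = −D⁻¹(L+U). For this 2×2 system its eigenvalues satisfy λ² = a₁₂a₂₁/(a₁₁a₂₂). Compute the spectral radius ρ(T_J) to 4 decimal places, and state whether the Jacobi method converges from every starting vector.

a₁₂a₂₁/(a₁₁a₂₂) = (5)·(-1) / ((-8)·(8)) = 0.078125
ρ = √|0.078125| = √0.078125 = 0.2795
ρ < 1, so Jacobi converges

0.2795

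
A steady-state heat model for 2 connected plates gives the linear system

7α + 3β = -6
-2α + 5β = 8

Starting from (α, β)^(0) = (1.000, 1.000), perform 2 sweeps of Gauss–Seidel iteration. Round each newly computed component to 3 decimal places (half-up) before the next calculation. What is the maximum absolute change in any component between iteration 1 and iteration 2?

Iteration 1:
  α = (-6 - (3)·1.000) / (7) = -1.286
  β = (8 - (-2)·-1.286) / (5) = 1.086
Iteration 2:
  α = (-6 - (3)·1.086) / (7) = -1.323
  β = (8 - (-2)·-1.323) / (5) = 1.071
Change: (-0.037, -0.015) → max |·| = 0.037

0.037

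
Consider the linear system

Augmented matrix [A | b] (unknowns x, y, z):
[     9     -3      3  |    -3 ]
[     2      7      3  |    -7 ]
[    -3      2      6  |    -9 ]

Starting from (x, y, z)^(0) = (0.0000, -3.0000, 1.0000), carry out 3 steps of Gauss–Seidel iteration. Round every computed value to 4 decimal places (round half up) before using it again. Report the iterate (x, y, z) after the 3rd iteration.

Iteration 1:
  x = (-3 - (-3)·-3.0000 - (3)·1.0000) / (9) = -1.6667
  y = (-7 - (2)·-1.6667 - (3)·1.0000) / (7) = -0.9524
  z = (-9 - (-3)·-1.6667 - (2)·-0.9524) / (6) = -2.0159
Iteration 2:
  x = (-3 - (-3)·-0.9524 - (3)·-2.0159) / (9) = 0.0212
  y = (-7 - (2)·0.0212 - (3)·-2.0159) / (7) = -0.1421
  z = (-9 - (-3)·0.0212 - (2)·-0.1421) / (6) = -1.4420
Iteration 3:
  x = (-3 - (-3)·-0.1421 - (3)·-1.4420) / (9) = 0.1000
  y = (-7 - (2)·0.1000 - (3)·-1.4420) / (7) = -0.4106
  z = (-9 - (-3)·0.1000 - (2)·-0.4106) / (6) = -1.3131

(0.1000, -0.4106, -1.3131)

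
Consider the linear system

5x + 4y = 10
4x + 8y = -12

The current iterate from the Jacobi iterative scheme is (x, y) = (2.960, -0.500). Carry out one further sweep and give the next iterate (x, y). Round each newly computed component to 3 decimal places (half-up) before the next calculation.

(2.400, -2.980)

One sweep:
  x = (10 - (4)·-0.500) / (5) = 2.400
  y = (-12 - (4)·2.960) / (8) = -2.980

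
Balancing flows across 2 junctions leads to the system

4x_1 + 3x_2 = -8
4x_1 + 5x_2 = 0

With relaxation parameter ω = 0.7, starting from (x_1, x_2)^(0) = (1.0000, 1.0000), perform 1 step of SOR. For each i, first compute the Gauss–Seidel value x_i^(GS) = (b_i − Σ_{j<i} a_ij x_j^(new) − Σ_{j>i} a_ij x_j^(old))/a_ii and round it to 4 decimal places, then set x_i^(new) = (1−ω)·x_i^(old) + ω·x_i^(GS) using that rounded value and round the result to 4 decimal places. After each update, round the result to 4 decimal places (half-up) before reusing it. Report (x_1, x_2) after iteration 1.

(-1.6250, 1.2100)

Iteration 1:
  x_1: GS value = (-8 - (3)·1.0000) / (4) = -2.7500;  x_1 ← (1−ω)·1.0000 + ω·-2.7500 = -1.6250
  x_2: GS value = (0 - (4)·-1.6250) / (5) = 1.3000;  x_2 ← (1−ω)·1.0000 + ω·1.3000 = 1.2100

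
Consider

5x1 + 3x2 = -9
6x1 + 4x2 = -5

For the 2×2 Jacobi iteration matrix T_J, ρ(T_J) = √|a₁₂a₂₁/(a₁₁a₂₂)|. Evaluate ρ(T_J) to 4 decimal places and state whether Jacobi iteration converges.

0.9487

a₁₂a₂₁/(a₁₁a₂₂) = (3)·(6) / ((5)·(4)) = 0.900000
ρ = √|0.900000| = √0.900000 = 0.9487
ρ < 1, so Jacobi converges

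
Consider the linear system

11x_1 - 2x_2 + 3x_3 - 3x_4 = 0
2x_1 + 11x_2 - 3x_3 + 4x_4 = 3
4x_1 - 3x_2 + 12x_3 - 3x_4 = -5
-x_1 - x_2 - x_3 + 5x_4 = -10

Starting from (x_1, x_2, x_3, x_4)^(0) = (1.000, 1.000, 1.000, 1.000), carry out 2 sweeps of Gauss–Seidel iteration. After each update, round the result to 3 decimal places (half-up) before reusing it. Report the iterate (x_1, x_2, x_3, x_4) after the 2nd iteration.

(-0.459, 1.021, -0.501, -1.988)

Iteration 1:
  x_1 = (0 - (-2)·1.000 - (3)·1.000 - (-3)·1.000) / (11) = 0.182
  x_2 = (3 - (2)·0.182 - (-3)·1.000 - (4)·1.000) / (11) = 0.149
  x_3 = (-5 - (4)·0.182 - (-3)·0.149 - (-3)·1.000) / (12) = -0.190
  x_4 = (-10 - (-1)·0.182 - (-1)·0.149 - (-1)·-0.190) / (5) = -1.972
Iteration 2:
  x_1 = (0 - (-2)·0.149 - (3)·-0.190 - (-3)·-1.972) / (11) = -0.459
  x_2 = (3 - (2)·-0.459 - (-3)·-0.190 - (4)·-1.972) / (11) = 1.021
  x_3 = (-5 - (4)·-0.459 - (-3)·1.021 - (-3)·-1.972) / (12) = -0.501
  x_4 = (-10 - (-1)·-0.459 - (-1)·1.021 - (-1)·-0.501) / (5) = -1.988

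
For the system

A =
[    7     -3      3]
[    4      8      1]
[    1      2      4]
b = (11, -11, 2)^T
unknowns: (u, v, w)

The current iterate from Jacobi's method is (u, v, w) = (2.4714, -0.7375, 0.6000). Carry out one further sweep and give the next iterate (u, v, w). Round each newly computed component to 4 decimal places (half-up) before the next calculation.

One sweep:
  u = (11 - (-3)·-0.7375 - (3)·0.6000) / (7) = 0.9982
  v = (-11 - (4)·2.4714 - (1)·0.6000) / (8) = -2.6857
  w = (2 - (1)·2.4714 - (2)·-0.7375) / (4) = 0.2509

(0.9982, -2.6857, 0.2509)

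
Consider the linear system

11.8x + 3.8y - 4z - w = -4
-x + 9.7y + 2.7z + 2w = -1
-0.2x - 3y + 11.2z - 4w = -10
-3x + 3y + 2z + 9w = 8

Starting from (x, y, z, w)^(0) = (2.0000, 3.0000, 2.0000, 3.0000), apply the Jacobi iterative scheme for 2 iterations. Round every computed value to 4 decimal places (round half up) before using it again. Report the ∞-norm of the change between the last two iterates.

Iteration 1:
  x = (-4 - (3.8)·3.0000 - (-4)·2.0000 - (-1)·3.0000) / (11.8) = -0.3729
  y = (-1 - (-1)·2.0000 - (2.7)·2.0000 - (2)·3.0000) / (9.7) = -1.0722
  z = (-10 - (-0.2)·2.0000 - (-3)·3.0000 - (-4)·3.0000) / (11.2) = 1.0179
  w = (8 - (-3)·2.0000 - (3)·3.0000 - (2)·2.0000) / (9) = 0.1111
Iteration 2:
  x = (-4 - (3.8)·-1.0722 - (-4)·1.0179 - (-1)·0.1111) / (11.8) = 0.3608
  y = (-1 - (-1)·-0.3729 - (2.7)·1.0179 - (2)·0.1111) / (9.7) = -0.4478
  z = (-10 - (-0.2)·-0.3729 - (-3)·-1.0722 - (-4)·0.1111) / (11.2) = -1.1470
  w = (8 - (-3)·-0.3729 - (3)·-1.0722 - (2)·1.0179) / (9) = 0.8958
Change: (0.7337, 0.6244, -2.1649, 0.7847) → max |·| = 2.1649

2.1649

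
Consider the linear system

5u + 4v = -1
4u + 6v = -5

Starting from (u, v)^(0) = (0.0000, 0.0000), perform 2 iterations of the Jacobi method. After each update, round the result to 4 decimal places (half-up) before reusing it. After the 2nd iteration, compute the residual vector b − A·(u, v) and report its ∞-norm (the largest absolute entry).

Iteration 1:
  u = (-1 - (4)·0.0000) / (5) = -0.2000
  v = (-5 - (4)·0.0000) / (6) = -0.8333
Iteration 2:
  u = (-1 - (4)·-0.8333) / (5) = 0.4666
  v = (-5 - (4)·-0.2000) / (6) = -0.7000
Residual b − A·x = (-0.5330, -2.6664); ∞-norm = 2.6664

2.6664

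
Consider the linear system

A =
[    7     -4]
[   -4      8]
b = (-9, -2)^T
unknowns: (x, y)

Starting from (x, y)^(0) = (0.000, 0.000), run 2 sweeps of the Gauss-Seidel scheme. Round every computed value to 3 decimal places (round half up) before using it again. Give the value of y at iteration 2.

-1.148

Iteration 1:
  x = (-9 - (-4)·0.000) / (7) = -1.286
  y = (-2 - (-4)·-1.286) / (8) = -0.893
Iteration 2:
  x = (-9 - (-4)·-0.893) / (7) = -1.796
  y = (-2 - (-4)·-1.796) / (8) = -1.148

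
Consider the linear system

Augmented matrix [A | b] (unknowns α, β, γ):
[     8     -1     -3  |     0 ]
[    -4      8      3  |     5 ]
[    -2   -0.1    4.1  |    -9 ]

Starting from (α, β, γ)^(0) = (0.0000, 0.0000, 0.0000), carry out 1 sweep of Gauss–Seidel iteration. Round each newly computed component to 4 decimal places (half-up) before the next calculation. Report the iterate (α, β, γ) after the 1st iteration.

(0.0000, 0.6250, -2.1799)

Iteration 1:
  α = (0 - (-1)·0.0000 - (-3)·0.0000) / (8) = 0.0000
  β = (5 - (-4)·0.0000 - (3)·0.0000) / (8) = 0.6250
  γ = (-9 - (-2)·0.0000 - (-0.1)·0.6250) / (4.1) = -2.1799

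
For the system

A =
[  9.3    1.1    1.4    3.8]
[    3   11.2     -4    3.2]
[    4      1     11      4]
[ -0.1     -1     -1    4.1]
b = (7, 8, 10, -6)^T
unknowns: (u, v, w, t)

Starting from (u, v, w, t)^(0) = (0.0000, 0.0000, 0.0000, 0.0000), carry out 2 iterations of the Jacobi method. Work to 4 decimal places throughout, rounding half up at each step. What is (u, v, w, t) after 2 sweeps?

Iteration 1:
  u = (7 - (1.1)·0.0000 - (1.4)·0.0000 - (3.8)·0.0000) / (9.3) = 0.7527
  v = (8 - (3)·0.0000 - (-4)·0.0000 - (3.2)·0.0000) / (11.2) = 0.7143
  w = (10 - (4)·0.0000 - (1)·0.0000 - (4)·0.0000) / (11) = 0.9091
  t = (-6 - (-0.1)·0.0000 - (-1)·0.0000 - (-1)·0.0000) / (4.1) = -1.4634
Iteration 2:
  u = (7 - (1.1)·0.7143 - (1.4)·0.9091 - (3.8)·-1.4634) / (9.3) = 1.1293
  v = (8 - (3)·0.7527 - (-4)·0.9091 - (3.2)·-1.4634) / (11.2) = 1.2555
  w = (10 - (4)·0.7527 - (1)·0.7143 - (4)·-1.4634) / (11) = 1.1026
  t = (-6 - (-0.1)·0.7527 - (-1)·0.7143 - (-1)·0.9091) / (4.1) = -1.0491

(1.1293, 1.2555, 1.1026, -1.0491)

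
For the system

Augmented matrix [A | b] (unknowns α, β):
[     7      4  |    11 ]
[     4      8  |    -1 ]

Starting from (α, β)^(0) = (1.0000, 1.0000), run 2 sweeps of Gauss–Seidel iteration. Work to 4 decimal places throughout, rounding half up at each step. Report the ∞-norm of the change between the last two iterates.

Iteration 1:
  α = (11 - (4)·1.0000) / (7) = 1.0000
  β = (-1 - (4)·1.0000) / (8) = -0.6250
Iteration 2:
  α = (11 - (4)·-0.6250) / (7) = 1.9286
  β = (-1 - (4)·1.9286) / (8) = -1.0893
Change: (0.9286, -0.4643) → max |·| = 0.9286

0.9286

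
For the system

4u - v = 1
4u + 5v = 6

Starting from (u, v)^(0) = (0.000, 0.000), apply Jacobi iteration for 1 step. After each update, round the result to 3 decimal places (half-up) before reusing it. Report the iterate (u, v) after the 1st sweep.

Iteration 1:
  u = (1 - (-1)·0.000) / (4) = 0.250
  v = (6 - (4)·0.000) / (5) = 1.200

(0.250, 1.200)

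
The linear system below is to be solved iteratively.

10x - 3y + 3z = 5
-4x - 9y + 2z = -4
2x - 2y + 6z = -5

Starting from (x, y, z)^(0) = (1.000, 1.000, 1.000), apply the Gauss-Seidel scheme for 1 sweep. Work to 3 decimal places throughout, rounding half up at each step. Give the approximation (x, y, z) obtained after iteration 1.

Iteration 1:
  x = (5 - (-3)·1.000 - (3)·1.000) / (10) = 0.500
  y = (-4 - (-4)·0.500 - (2)·1.000) / (-9) = 0.444
  z = (-5 - (2)·0.500 - (-2)·0.444) / (6) = -0.852

(0.500, 0.444, -0.852)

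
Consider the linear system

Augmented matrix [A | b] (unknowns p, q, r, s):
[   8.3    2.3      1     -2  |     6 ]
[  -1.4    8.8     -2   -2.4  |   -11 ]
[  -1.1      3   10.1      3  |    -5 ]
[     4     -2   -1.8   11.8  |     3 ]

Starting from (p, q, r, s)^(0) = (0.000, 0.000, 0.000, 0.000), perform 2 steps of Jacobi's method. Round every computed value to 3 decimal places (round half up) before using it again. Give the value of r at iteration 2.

Iteration 1:
  p = (6 - (2.3)·0.000 - (1)·0.000 - (-2)·0.000) / (8.3) = 0.723
  q = (-11 - (-1.4)·0.000 - (-2)·0.000 - (-2.4)·0.000) / (8.8) = -1.250
  r = (-5 - (-1.1)·0.000 - (3)·0.000 - (3)·0.000) / (10.1) = -0.495
  s = (3 - (4)·0.000 - (-2)·0.000 - (-1.8)·0.000) / (11.8) = 0.254
Iteration 2:
  p = (6 - (2.3)·-1.250 - (1)·-0.495 - (-2)·0.254) / (8.3) = 1.190
  q = (-11 - (-1.4)·0.723 - (-2)·-0.495 - (-2.4)·0.254) / (8.8) = -1.178
  r = (-5 - (-1.1)·0.723 - (3)·-1.250 - (3)·0.254) / (10.1) = -0.120
  s = (3 - (4)·0.723 - (-2)·-1.250 - (-1.8)·-0.495) / (11.8) = -0.278

-0.120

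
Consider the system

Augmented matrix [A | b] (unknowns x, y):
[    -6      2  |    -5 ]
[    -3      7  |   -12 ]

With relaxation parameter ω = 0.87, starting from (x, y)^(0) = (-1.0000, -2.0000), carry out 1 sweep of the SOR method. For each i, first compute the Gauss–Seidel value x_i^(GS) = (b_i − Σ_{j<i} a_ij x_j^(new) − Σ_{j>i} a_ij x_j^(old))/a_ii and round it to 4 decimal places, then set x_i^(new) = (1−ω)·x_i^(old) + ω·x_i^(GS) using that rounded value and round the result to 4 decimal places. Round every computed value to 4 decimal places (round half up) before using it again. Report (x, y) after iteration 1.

Iteration 1:
  x: GS value = (-5 - (2)·-2.0000) / (-6) = 0.1667;  x ← (1−ω)·-1.0000 + ω·0.1667 = 0.0150
  y: GS value = (-12 - (-3)·0.0150) / (7) = -1.7079;  y ← (1−ω)·-2.0000 + ω·-1.7079 = -1.7459

(0.0150, -1.7459)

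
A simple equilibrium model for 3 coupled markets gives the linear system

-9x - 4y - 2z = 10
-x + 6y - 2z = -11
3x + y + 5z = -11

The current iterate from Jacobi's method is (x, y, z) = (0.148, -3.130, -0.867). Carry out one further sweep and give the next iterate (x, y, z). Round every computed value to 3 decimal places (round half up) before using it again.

One sweep:
  x = (10 - (-4)·-3.130 - (-2)·-0.867) / (-9) = 0.473
  y = (-11 - (-1)·0.148 - (-2)·-0.867) / (6) = -2.098
  z = (-11 - (3)·0.148 - (1)·-3.130) / (5) = -1.663

(0.473, -2.098, -1.663)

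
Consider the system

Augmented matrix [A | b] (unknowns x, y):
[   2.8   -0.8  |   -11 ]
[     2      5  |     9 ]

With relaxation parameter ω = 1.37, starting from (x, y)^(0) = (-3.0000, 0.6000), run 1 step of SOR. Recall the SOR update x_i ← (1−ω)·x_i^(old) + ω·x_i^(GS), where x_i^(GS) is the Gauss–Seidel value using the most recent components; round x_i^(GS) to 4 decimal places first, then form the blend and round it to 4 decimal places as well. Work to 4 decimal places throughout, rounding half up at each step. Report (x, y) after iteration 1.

(-4.0372, 4.4564)

Iteration 1:
  x: GS value = (-11 - (-0.8)·0.6000) / (2.8) = -3.7571;  x ← (1−ω)·-3.0000 + ω·-3.7571 = -4.0372
  y: GS value = (9 - (2)·-4.0372) / (5) = 3.4149;  y ← (1−ω)·0.6000 + ω·3.4149 = 4.4564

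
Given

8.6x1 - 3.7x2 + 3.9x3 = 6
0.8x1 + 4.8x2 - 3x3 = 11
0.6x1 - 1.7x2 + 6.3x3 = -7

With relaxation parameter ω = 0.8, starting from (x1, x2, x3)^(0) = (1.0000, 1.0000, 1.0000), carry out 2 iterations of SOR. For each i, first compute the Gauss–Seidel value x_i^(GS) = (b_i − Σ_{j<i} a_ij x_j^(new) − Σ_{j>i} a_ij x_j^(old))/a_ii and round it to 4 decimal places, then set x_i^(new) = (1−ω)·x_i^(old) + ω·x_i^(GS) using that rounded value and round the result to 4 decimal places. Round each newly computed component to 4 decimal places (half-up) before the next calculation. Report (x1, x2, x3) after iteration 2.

(1.6237, 1.9939, -0.6261)

Iteration 1:
  x1: GS value = (6 - (-3.7)·1.0000 - (3.9)·1.0000) / (8.6) = 0.6744;  x1 ← (1−ω)·1.0000 + ω·0.6744 = 0.7395
  x2: GS value = (11 - (0.8)·0.7395 - (-3)·1.0000) / (4.8) = 2.7934;  x2 ← (1−ω)·1.0000 + ω·2.7934 = 2.4347
  x3: GS value = (-7 - (0.6)·0.7395 - (-1.7)·2.4347) / (6.3) = -0.5246;  x3 ← (1−ω)·1.0000 + ω·-0.5246 = -0.2197
Iteration 2:
  x1: GS value = (6 - (-3.7)·2.4347 - (3.9)·-0.2197) / (8.6) = 1.8448;  x1 ← (1−ω)·0.7395 + ω·1.8448 = 1.6237
  x2: GS value = (11 - (0.8)·1.6237 - (-3)·-0.2197) / (4.8) = 1.8837;  x2 ← (1−ω)·2.4347 + ω·1.8837 = 1.9939
  x3: GS value = (-7 - (0.6)·1.6237 - (-1.7)·1.9939) / (6.3) = -0.7277;  x3 ← (1−ω)·-0.2197 + ω·-0.7277 = -0.6261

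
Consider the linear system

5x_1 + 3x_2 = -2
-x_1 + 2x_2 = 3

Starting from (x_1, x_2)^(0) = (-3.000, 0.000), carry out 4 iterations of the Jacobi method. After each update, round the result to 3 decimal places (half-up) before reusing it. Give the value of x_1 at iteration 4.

Iteration 1:
  x_1 = (-2 - (3)·0.000) / (5) = -0.400
  x_2 = (3 - (-1)·-3.000) / (2) = 0.000
Iteration 2:
  x_1 = (-2 - (3)·0.000) / (5) = -0.400
  x_2 = (3 - (-1)·-0.400) / (2) = 1.300
Iteration 3:
  x_1 = (-2 - (3)·1.300) / (5) = -1.180
  x_2 = (3 - (-1)·-0.400) / (2) = 1.300
Iteration 4:
  x_1 = (-2 - (3)·1.300) / (5) = -1.180
  x_2 = (3 - (-1)·-1.180) / (2) = 0.910

-1.180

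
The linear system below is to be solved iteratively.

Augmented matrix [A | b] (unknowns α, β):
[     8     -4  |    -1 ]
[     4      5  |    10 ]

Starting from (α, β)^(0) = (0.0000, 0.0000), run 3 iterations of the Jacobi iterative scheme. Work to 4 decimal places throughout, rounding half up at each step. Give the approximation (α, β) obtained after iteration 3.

Iteration 1:
  α = (-1 - (-4)·0.0000) / (8) = -0.1250
  β = (10 - (4)·0.0000) / (5) = 2.0000
Iteration 2:
  α = (-1 - (-4)·2.0000) / (8) = 0.8750
  β = (10 - (4)·-0.1250) / (5) = 2.1000
Iteration 3:
  α = (-1 - (-4)·2.1000) / (8) = 0.9250
  β = (10 - (4)·0.8750) / (5) = 1.3000

(0.9250, 1.3000)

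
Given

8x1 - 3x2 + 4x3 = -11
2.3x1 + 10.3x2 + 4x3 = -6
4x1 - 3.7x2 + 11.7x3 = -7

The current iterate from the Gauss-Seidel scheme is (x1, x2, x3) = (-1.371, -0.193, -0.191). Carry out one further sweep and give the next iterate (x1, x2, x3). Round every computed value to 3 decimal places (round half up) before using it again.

(-1.352, -0.206, -0.201)

One sweep:
  x1 = (-11 - (-3)·-0.193 - (4)·-0.191) / (8) = -1.352
  x2 = (-6 - (2.3)·-1.352 - (4)·-0.191) / (10.3) = -0.206
  x3 = (-7 - (4)·-1.352 - (-3.7)·-0.206) / (11.7) = -0.201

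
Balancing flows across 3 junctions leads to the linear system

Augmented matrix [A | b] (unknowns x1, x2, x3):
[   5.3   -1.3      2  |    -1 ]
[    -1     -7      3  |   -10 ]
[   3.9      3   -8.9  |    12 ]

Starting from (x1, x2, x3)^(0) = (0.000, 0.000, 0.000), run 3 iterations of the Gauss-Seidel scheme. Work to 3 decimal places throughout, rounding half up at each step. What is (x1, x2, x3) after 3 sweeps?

Iteration 1:
  x1 = (-1 - (-1.3)·0.000 - (2)·0.000) / (5.3) = -0.189
  x2 = (-10 - (-1)·-0.189 - (3)·0.000) / (-7) = 1.456
  x3 = (12 - (3.9)·-0.189 - (3)·1.456) / (-8.9) = -0.940
Iteration 2:
  x1 = (-1 - (-1.3)·1.456 - (2)·-0.940) / (5.3) = 0.523
  x2 = (-10 - (-1)·0.523 - (3)·-0.940) / (-7) = 0.951
  x3 = (12 - (3.9)·0.523 - (3)·0.951) / (-8.9) = -0.799
Iteration 3:
  x1 = (-1 - (-1.3)·0.951 - (2)·-0.799) / (5.3) = 0.346
  x2 = (-10 - (-1)·0.346 - (3)·-0.799) / (-7) = 1.037
  x3 = (12 - (3.9)·0.346 - (3)·1.037) / (-8.9) = -0.847

(0.346, 1.037, -0.847)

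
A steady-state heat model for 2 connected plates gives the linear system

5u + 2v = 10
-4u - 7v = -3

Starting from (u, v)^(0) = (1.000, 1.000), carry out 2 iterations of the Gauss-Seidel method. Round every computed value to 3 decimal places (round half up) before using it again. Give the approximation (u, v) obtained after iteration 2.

(2.194, -0.825)

Iteration 1:
  u = (10 - (2)·1.000) / (5) = 1.600
  v = (-3 - (-4)·1.600) / (-7) = -0.486
Iteration 2:
  u = (10 - (2)·-0.486) / (5) = 2.194
  v = (-3 - (-4)·2.194) / (-7) = -0.825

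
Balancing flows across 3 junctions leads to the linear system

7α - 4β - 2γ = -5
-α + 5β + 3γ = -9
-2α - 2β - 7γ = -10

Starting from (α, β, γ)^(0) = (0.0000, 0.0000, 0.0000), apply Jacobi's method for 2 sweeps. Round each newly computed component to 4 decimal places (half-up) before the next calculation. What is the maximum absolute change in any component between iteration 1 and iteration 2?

Iteration 1:
  α = (-5 - (-4)·0.0000 - (-2)·0.0000) / (7) = -0.7143
  β = (-9 - (-1)·0.0000 - (3)·0.0000) / (5) = -1.8000
  γ = (-10 - (-2)·0.0000 - (-2)·0.0000) / (-7) = 1.4286
Iteration 2:
  α = (-5 - (-4)·-1.8000 - (-2)·1.4286) / (7) = -1.3347
  β = (-9 - (-1)·-0.7143 - (3)·1.4286) / (5) = -2.8000
  γ = (-10 - (-2)·-0.7143 - (-2)·-1.8000) / (-7) = 2.1469
Change: (-0.6204, -1.0000, 0.7183) → max |·| = 1.0000

1.0000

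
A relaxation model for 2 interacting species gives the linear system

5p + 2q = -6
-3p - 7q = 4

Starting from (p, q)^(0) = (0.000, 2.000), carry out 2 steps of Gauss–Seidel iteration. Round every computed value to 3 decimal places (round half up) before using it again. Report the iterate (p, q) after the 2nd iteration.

Iteration 1:
  p = (-6 - (2)·2.000) / (5) = -2.000
  q = (4 - (-3)·-2.000) / (-7) = 0.286
Iteration 2:
  p = (-6 - (2)·0.286) / (5) = -1.314
  q = (4 - (-3)·-1.314) / (-7) = -0.008

(-1.314, -0.008)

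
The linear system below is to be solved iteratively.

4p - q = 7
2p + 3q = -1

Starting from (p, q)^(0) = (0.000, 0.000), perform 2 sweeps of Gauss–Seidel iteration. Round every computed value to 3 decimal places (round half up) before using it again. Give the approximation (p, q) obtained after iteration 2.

Iteration 1:
  p = (7 - (-1)·0.000) / (4) = 1.750
  q = (-1 - (2)·1.750) / (3) = -1.500
Iteration 2:
  p = (7 - (-1)·-1.500) / (4) = 1.375
  q = (-1 - (2)·1.375) / (3) = -1.250

(1.375, -1.250)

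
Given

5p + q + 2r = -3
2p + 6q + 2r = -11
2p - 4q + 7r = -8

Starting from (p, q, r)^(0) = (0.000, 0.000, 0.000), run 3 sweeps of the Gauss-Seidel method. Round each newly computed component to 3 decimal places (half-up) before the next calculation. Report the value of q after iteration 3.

Iteration 1:
  p = (-3 - (1)·0.000 - (2)·0.000) / (5) = -0.600
  q = (-11 - (2)·-0.600 - (2)·0.000) / (6) = -1.633
  r = (-8 - (2)·-0.600 - (-4)·-1.633) / (7) = -1.905
Iteration 2:
  p = (-3 - (1)·-1.633 - (2)·-1.905) / (5) = 0.489
  q = (-11 - (2)·0.489 - (2)·-1.905) / (6) = -1.361
  r = (-8 - (2)·0.489 - (-4)·-1.361) / (7) = -2.060
Iteration 3:
  p = (-3 - (1)·-1.361 - (2)·-2.060) / (5) = 0.496
  q = (-11 - (2)·0.496 - (2)·-2.060) / (6) = -1.312
  r = (-8 - (2)·0.496 - (-4)·-1.312) / (7) = -2.034

-1.312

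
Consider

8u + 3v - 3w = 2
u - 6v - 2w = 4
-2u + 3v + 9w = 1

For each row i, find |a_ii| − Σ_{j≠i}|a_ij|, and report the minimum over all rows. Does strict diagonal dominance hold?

2

row 1: |8| − (3+3) = 2
row 2: |-6| − (1+2) = 3
row 3: |9| − (2+3) = 4
minimum over rows = 2 → strictly diagonally dominant (convergence guaranteed)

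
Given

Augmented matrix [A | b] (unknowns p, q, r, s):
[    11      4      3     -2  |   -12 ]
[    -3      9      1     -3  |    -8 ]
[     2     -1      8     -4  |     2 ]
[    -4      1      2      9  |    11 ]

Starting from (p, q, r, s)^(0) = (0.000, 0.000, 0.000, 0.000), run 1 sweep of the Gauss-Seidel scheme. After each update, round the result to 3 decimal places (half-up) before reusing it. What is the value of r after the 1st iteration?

Iteration 1:
  p = (-12 - (4)·0.000 - (3)·0.000 - (-2)·0.000) / (11) = -1.091
  q = (-8 - (-3)·-1.091 - (1)·0.000 - (-3)·0.000) / (9) = -1.253
  r = (2 - (2)·-1.091 - (-1)·-1.253 - (-4)·0.000) / (8) = 0.366
  s = (11 - (-4)·-1.091 - (1)·-1.253 - (2)·0.366) / (9) = 0.795

0.366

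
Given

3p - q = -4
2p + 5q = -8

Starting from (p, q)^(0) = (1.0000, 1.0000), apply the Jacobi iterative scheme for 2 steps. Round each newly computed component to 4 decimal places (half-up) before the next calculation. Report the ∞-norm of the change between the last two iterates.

Iteration 1:
  p = (-4 - (-1)·1.0000) / (3) = -1.0000
  q = (-8 - (2)·1.0000) / (5) = -2.0000
Iteration 2:
  p = (-4 - (-1)·-2.0000) / (3) = -2.0000
  q = (-8 - (2)·-1.0000) / (5) = -1.2000
Change: (-1.0000, 0.8000) → max |·| = 1.0000

1.0000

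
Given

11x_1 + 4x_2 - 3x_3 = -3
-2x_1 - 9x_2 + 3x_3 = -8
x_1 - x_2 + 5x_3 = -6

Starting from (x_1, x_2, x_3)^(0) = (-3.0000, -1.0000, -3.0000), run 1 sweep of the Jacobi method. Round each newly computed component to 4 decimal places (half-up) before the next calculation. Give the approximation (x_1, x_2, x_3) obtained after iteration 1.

(-0.7273, 0.5556, -0.8000)

Iteration 1:
  x_1 = (-3 - (4)·-1.0000 - (-3)·-3.0000) / (11) = -0.7273
  x_2 = (-8 - (-2)·-3.0000 - (3)·-3.0000) / (-9) = 0.5556
  x_3 = (-6 - (1)·-3.0000 - (-1)·-1.0000) / (5) = -0.8000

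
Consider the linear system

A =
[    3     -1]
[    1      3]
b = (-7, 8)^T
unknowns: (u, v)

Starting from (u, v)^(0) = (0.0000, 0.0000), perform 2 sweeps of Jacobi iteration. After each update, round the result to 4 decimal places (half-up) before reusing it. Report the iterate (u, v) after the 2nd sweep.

Iteration 1:
  u = (-7 - (-1)·0.0000) / (3) = -2.3333
  v = (8 - (1)·0.0000) / (3) = 2.6667
Iteration 2:
  u = (-7 - (-1)·2.6667) / (3) = -1.4444
  v = (8 - (1)·-2.3333) / (3) = 3.4444

(-1.4444, 3.4444)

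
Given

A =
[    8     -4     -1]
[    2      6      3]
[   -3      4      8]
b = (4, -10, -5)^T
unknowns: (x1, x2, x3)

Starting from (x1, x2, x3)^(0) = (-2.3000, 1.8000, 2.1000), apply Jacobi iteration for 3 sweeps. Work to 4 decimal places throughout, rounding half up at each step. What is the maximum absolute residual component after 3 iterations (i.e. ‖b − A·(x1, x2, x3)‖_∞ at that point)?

6.1187

Iteration 1:
  x1 = (4 - (-4)·1.8000 - (-1)·2.1000) / (8) = 1.6625
  x2 = (-10 - (2)·-2.3000 - (3)·2.1000) / (6) = -1.9500
  x3 = (-5 - (-3)·-2.3000 - (4)·1.8000) / (8) = -2.3875
Iteration 2:
  x1 = (4 - (-4)·-1.9500 - (-1)·-2.3875) / (8) = -0.7734
  x2 = (-10 - (2)·1.6625 - (3)·-2.3875) / (6) = -1.0271
  x3 = (-5 - (-3)·1.6625 - (4)·-1.9500) / (8) = 0.9734
Iteration 3:
  x1 = (4 - (-4)·-1.0271 - (-1)·0.9734) / (8) = 0.1081
  x2 = (-10 - (2)·-0.7734 - (3)·0.9734) / (6) = -1.8956
  x3 = (-5 - (-3)·-0.7734 - (4)·-1.0271) / (8) = -0.4015
Residual b − A·x = (-4.8487, 2.3619, 6.1187); ∞-norm = 6.1187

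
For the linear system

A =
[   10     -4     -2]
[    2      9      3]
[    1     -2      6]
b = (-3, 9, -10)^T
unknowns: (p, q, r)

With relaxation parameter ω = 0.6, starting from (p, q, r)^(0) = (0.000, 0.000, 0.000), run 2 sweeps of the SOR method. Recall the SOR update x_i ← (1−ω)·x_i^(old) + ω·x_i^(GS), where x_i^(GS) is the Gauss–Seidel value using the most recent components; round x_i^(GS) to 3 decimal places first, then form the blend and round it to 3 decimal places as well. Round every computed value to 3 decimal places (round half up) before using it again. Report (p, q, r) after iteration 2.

Iteration 1:
  p: GS value = (-3 - (-4)·0.000 - (-2)·0.000) / (10) = -0.300;  p ← (1−ω)·0.000 + ω·-0.300 = -0.180
  q: GS value = (9 - (2)·-0.180 - (3)·0.000) / (9) = 1.040;  q ← (1−ω)·0.000 + ω·1.040 = 0.624
  r: GS value = (-10 - (1)·-0.180 - (-2)·0.624) / (6) = -1.429;  r ← (1−ω)·0.000 + ω·-1.429 = -0.857
Iteration 2:
  p: GS value = (-3 - (-4)·0.624 - (-2)·-0.857) / (10) = -0.222;  p ← (1−ω)·-0.180 + ω·-0.222 = -0.205
  q: GS value = (9 - (2)·-0.205 - (3)·-0.857) / (9) = 1.331;  q ← (1−ω)·0.624 + ω·1.331 = 1.048
  r: GS value = (-10 - (1)·-0.205 - (-2)·1.048) / (6) = -1.283;  r ← (1−ω)·-0.857 + ω·-1.283 = -1.113

(-0.205, 1.048, -1.113)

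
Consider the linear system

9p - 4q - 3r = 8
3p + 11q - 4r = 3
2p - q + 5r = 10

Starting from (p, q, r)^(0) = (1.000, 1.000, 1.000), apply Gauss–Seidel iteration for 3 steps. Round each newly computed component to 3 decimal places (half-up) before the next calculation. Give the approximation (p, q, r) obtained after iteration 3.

Iteration 1:
  p = (8 - (-4)·1.000 - (-3)·1.000) / (9) = 1.667
  q = (3 - (3)·1.667 - (-4)·1.000) / (11) = 0.182
  r = (10 - (2)·1.667 - (-1)·0.182) / (5) = 1.370
Iteration 2:
  p = (8 - (-4)·0.182 - (-3)·1.370) / (9) = 1.426
  q = (3 - (3)·1.426 - (-4)·1.370) / (11) = 0.382
  r = (10 - (2)·1.426 - (-1)·0.382) / (5) = 1.506
Iteration 3:
  p = (8 - (-4)·0.382 - (-3)·1.506) / (9) = 1.561
  q = (3 - (3)·1.561 - (-4)·1.506) / (11) = 0.395
  r = (10 - (2)·1.561 - (-1)·0.395) / (5) = 1.455

(1.561, 0.395, 1.455)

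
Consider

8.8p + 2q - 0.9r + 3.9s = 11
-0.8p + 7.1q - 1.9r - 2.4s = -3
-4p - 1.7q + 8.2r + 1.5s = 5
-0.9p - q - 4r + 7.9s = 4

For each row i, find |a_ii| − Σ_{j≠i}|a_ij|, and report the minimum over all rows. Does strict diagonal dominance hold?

1

row 1: |8.8| − (2+0.9+3.9) = 2
row 2: |7.1| − (0.8+1.9+2.4) = 2
row 3: |8.2| − (4+1.7+1.5) = 1
row 4: |7.9| − (0.9+1+4) = 2
minimum over rows = 1 → strictly diagonally dominant (convergence guaranteed)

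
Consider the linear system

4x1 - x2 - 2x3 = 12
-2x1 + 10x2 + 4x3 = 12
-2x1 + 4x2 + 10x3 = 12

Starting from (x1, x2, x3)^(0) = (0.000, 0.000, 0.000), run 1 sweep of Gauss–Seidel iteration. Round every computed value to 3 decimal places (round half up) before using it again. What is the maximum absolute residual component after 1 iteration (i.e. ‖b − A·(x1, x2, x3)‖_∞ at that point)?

Iteration 1:
  x1 = (12 - (-1)·0.000 - (-2)·0.000) / (4) = 3.000
  x2 = (12 - (-2)·3.000 - (4)·0.000) / (10) = 1.800
  x3 = (12 - (-2)·3.000 - (4)·1.800) / (10) = 1.080
Residual b − A·x = (3.960, -4.320, 0.000); ∞-norm = 4.320

4.320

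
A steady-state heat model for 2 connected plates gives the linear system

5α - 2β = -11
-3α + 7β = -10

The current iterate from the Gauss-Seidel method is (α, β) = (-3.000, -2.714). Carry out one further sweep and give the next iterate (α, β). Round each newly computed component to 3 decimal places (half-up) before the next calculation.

(-3.286, -2.837)

One sweep:
  α = (-11 - (-2)·-2.714) / (5) = -3.286
  β = (-10 - (-3)·-3.286) / (7) = -2.837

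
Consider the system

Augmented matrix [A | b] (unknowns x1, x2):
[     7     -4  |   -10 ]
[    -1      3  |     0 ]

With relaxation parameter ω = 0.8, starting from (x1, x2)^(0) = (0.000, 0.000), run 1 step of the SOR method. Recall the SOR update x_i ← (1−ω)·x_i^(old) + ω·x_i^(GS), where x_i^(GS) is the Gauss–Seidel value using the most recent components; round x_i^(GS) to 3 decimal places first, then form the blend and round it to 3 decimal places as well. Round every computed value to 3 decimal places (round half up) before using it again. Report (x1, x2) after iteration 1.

(-1.143, -0.305)

Iteration 1:
  x1: GS value = (-10 - (-4)·0.000) / (7) = -1.429;  x1 ← (1−ω)·0.000 + ω·-1.429 = -1.143
  x2: GS value = (0 - (-1)·-1.143) / (3) = -0.381;  x2 ← (1−ω)·0.000 + ω·-0.381 = -0.305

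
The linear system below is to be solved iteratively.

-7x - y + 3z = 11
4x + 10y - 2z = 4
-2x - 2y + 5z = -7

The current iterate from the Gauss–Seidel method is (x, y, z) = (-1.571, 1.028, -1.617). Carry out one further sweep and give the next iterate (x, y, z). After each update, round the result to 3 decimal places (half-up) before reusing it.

(-2.411, 1.041, -1.948)

One sweep:
  x = (11 - (-1)·1.028 - (3)·-1.617) / (-7) = -2.411
  y = (4 - (4)·-2.411 - (-2)·-1.617) / (10) = 1.041
  z = (-7 - (-2)·-2.411 - (-2)·1.041) / (5) = -1.948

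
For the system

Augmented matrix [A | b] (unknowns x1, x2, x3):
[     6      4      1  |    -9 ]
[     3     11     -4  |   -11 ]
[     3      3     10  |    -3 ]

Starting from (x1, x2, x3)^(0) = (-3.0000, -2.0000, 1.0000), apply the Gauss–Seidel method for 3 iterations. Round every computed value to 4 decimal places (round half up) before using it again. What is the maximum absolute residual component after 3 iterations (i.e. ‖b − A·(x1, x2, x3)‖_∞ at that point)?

Iteration 1:
  x1 = (-9 - (4)·-2.0000 - (1)·1.0000) / (6) = -0.3333
  x2 = (-11 - (3)·-0.3333 - (-4)·1.0000) / (11) = -0.5455
  x3 = (-3 - (3)·-0.3333 - (3)·-0.5455) / (10) = -0.0364
Iteration 2:
  x1 = (-9 - (4)·-0.5455 - (1)·-0.0364) / (6) = -1.1303
  x2 = (-11 - (3)·-1.1303 - (-4)·-0.0364) / (11) = -0.7050
  x3 = (-3 - (3)·-1.1303 - (3)·-0.7050) / (10) = 0.2506
Iteration 3:
  x1 = (-9 - (4)·-0.7050 - (1)·0.2506) / (6) = -1.0718
  x2 = (-11 - (3)·-1.0718 - (-4)·0.2506) / (11) = -0.6166
  x3 = (-3 - (3)·-1.0718 - (3)·-0.6166) / (10) = 0.2065
Residual b − A·x = (-0.3093, -0.1760, 0.0002); ∞-norm = 0.3093

0.3093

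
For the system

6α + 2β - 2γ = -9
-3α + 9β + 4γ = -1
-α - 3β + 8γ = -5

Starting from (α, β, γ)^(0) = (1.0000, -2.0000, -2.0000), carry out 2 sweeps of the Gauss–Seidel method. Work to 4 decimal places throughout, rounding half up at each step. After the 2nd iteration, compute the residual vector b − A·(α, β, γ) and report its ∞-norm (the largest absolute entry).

Iteration 1:
  α = (-9 - (2)·-2.0000 - (-2)·-2.0000) / (6) = -1.5000
  β = (-1 - (-3)·-1.5000 - (4)·-2.0000) / (9) = 0.2778
  γ = (-5 - (-1)·-1.5000 - (-3)·0.2778) / (8) = -0.7083
Iteration 2:
  α = (-9 - (2)·0.2778 - (-2)·-0.7083) / (6) = -1.8287
  β = (-1 - (-3)·-1.8287 - (4)·-0.7083) / (9) = -0.4059
  γ = (-5 - (-1)·-1.8287 - (-3)·-0.4059) / (8) = -1.0058
Residual b − A·x = (0.7724, 1.1902, 0.0000); ∞-norm = 1.1902

1.1902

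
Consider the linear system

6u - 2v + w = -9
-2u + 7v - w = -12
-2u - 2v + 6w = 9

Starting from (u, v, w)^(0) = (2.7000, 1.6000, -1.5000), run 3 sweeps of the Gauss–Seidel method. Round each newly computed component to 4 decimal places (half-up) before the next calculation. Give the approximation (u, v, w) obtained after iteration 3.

(-2.2592, -2.3644, -0.0412)

Iteration 1:
  u = (-9 - (-2)·1.6000 - (1)·-1.5000) / (6) = -0.7167
  v = (-12 - (-2)·-0.7167 - (-1)·-1.5000) / (7) = -2.1333
  w = (9 - (-2)·-0.7167 - (-2)·-2.1333) / (6) = 0.5500
Iteration 2:
  u = (-9 - (-2)·-2.1333 - (1)·0.5500) / (6) = -2.3028
  v = (-12 - (-2)·-2.3028 - (-1)·0.5500) / (7) = -2.2937
  w = (9 - (-2)·-2.3028 - (-2)·-2.2937) / (6) = -0.0322
Iteration 3:
  u = (-9 - (-2)·-2.2937 - (1)·-0.0322) / (6) = -2.2592
  v = (-12 - (-2)·-2.2592 - (-1)·-0.0322) / (7) = -2.3644
  w = (9 - (-2)·-2.2592 - (-2)·-2.3644) / (6) = -0.0412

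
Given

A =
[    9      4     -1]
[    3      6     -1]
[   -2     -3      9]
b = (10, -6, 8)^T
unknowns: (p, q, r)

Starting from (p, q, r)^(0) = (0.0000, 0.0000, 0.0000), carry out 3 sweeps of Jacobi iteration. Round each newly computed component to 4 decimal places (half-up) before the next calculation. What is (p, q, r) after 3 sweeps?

(1.8258, -1.6934, 0.7874)

Iteration 1:
  p = (10 - (4)·0.0000 - (-1)·0.0000) / (9) = 1.1111
  q = (-6 - (3)·0.0000 - (-1)·0.0000) / (6) = -1.0000
  r = (8 - (-2)·0.0000 - (-3)·0.0000) / (9) = 0.8889
Iteration 2:
  p = (10 - (4)·-1.0000 - (-1)·0.8889) / (9) = 1.6543
  q = (-6 - (3)·1.1111 - (-1)·0.8889) / (6) = -1.4074
  r = (8 - (-2)·1.1111 - (-3)·-1.0000) / (9) = 0.8025
Iteration 3:
  p = (10 - (4)·-1.4074 - (-1)·0.8025) / (9) = 1.8258
  q = (-6 - (3)·1.6543 - (-1)·0.8025) / (6) = -1.6934
  r = (8 - (-2)·1.6543 - (-3)·-1.4074) / (9) = 0.7874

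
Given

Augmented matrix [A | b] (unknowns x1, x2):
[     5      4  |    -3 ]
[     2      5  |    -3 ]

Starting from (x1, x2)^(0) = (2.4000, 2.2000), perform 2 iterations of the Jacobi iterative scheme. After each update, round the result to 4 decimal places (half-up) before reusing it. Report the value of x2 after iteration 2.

Iteration 1:
  x1 = (-3 - (4)·2.2000) / (5) = -2.3600
  x2 = (-3 - (2)·2.4000) / (5) = -1.5600
Iteration 2:
  x1 = (-3 - (4)·-1.5600) / (5) = 0.6480
  x2 = (-3 - (2)·-2.3600) / (5) = 0.3440

0.3440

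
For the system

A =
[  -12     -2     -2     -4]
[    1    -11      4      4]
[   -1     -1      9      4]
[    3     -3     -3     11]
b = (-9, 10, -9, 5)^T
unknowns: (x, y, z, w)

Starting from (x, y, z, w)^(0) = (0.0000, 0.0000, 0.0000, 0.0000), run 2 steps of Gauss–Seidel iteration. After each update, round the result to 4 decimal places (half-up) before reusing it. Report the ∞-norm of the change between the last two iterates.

Iteration 1:
  x = (-9 - (-2)·0.0000 - (-2)·0.0000 - (-4)·0.0000) / (-12) = 0.7500
  y = (10 - (1)·0.7500 - (4)·0.0000 - (4)·0.0000) / (-11) = -0.8409
  z = (-9 - (-1)·0.7500 - (-1)·-0.8409 - (4)·0.0000) / (9) = -1.0101
  w = (5 - (3)·0.7500 - (-3)·-0.8409 - (-3)·-1.0101) / (11) = -0.2548
Iteration 2:
  x = (-9 - (-2)·-0.8409 - (-2)·-1.0101 - (-4)·-0.2548) / (-12) = 1.1434
  y = (10 - (1)·1.1434 - (4)·-1.0101 - (4)·-0.2548) / (-11) = -1.2651
  z = (-9 - (-1)·1.1434 - (-1)·-1.2651 - (4)·-0.2548) / (9) = -0.9003
  w = (5 - (3)·1.1434 - (-3)·-1.2651 - (-3)·-0.9003) / (11) = -0.4479
Change: (0.3934, -0.4242, 0.1098, -0.1931) → max |·| = 0.4242

0.4242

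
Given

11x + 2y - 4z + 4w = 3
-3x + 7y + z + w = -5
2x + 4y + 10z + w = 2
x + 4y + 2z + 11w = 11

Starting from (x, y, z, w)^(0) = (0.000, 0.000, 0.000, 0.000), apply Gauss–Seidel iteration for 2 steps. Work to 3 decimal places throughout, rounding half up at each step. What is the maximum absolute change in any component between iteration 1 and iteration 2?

0.284

Iteration 1:
  x = (3 - (2)·0.000 - (-4)·0.000 - (4)·0.000) / (11) = 0.273
  y = (-5 - (-3)·0.273 - (1)·0.000 - (1)·0.000) / (7) = -0.597
  z = (2 - (2)·0.273 - (4)·-0.597 - (1)·0.000) / (10) = 0.384
  w = (11 - (1)·0.273 - (4)·-0.597 - (2)·0.384) / (11) = 1.122
Iteration 2:
  x = (3 - (2)·-0.597 - (-4)·0.384 - (4)·1.122) / (11) = 0.113
  y = (-5 - (-3)·0.113 - (1)·0.384 - (1)·1.122) / (7) = -0.881
  z = (2 - (2)·0.113 - (4)·-0.881 - (1)·1.122) / (10) = 0.418
  w = (11 - (1)·0.113 - (4)·-0.881 - (2)·0.418) / (11) = 1.234
Change: (-0.160, -0.284, 0.034, 0.112) → max |·| = 0.284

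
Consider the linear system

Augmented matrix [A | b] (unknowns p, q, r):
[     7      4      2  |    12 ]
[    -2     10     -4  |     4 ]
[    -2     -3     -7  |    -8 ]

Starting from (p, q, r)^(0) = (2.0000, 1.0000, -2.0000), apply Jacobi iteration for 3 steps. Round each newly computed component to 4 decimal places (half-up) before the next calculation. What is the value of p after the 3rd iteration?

Iteration 1:
  p = (12 - (4)·1.0000 - (2)·-2.0000) / (7) = 1.7143
  q = (4 - (-2)·2.0000 - (-4)·-2.0000) / (10) = 0.0000
  r = (-8 - (-2)·2.0000 - (-3)·1.0000) / (-7) = 0.1429
Iteration 2:
  p = (12 - (4)·0.0000 - (2)·0.1429) / (7) = 1.6735
  q = (4 - (-2)·1.7143 - (-4)·0.1429) / (10) = 0.8000
  r = (-8 - (-2)·1.7143 - (-3)·0.0000) / (-7) = 0.6531
Iteration 3:
  p = (12 - (4)·0.8000 - (2)·0.6531) / (7) = 1.0705
  q = (4 - (-2)·1.6735 - (-4)·0.6531) / (10) = 0.9959
  r = (-8 - (-2)·1.6735 - (-3)·0.8000) / (-7) = 0.3219

1.0705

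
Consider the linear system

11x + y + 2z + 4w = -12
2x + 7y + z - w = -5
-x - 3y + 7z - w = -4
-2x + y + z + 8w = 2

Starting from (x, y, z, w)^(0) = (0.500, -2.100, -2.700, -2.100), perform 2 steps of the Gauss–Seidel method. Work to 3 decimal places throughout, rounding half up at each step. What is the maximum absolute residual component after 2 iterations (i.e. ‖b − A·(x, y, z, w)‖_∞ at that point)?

Iteration 1:
  x = (-12 - (1)·-2.100 - (2)·-2.700 - (4)·-2.100) / (11) = 0.355
  y = (-5 - (2)·0.355 - (1)·-2.700 - (-1)·-2.100) / (7) = -0.730
  z = (-4 - (-1)·0.355 - (-3)·-0.730 - (-1)·-2.100) / (7) = -1.134
  w = (2 - (-2)·0.355 - (1)·-0.730 - (1)·-1.134) / (8) = 0.572
Iteration 2:
  x = (-12 - (1)·-0.730 - (2)·-1.134 - (4)·0.572) / (11) = -1.026
  y = (-5 - (2)·-1.026 - (1)·-1.134 - (-1)·0.572) / (7) = -0.177
  z = (-4 - (-1)·-1.026 - (-3)·-0.177 - (-1)·0.572) / (7) = -0.712
  w = (2 - (-2)·-1.026 - (1)·-0.177 - (1)·-0.712) / (8) = 0.105
Residual b − A·x = (0.467, -0.892, -0.468, -0.003); ∞-norm = 0.892

0.892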